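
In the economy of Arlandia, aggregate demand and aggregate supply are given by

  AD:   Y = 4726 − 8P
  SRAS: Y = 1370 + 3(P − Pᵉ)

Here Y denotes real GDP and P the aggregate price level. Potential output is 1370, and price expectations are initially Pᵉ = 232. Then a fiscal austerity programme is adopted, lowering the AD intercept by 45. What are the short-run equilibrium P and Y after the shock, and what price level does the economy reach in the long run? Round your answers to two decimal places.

Short run: P = 364.27, Y = 1766.82. Long run: P = 413.88.

AD shifts left: new AD is Y = 4681 − 8P. With Pᵉ = 232, SRAS is Y = 674 + 3P.
Short run: 4681 − 8P = 674 + 3P gives 4007 = 11P, so P = 364.27 and Y = 4681 − 8P = 1766.82.
Y = 1766.82 is above potential 1370; expectations adjust and SRAS shifts left until Y = 1370.
Long run: on the new AD curve, 1370 = 4681 − 8P gives P = 413.88.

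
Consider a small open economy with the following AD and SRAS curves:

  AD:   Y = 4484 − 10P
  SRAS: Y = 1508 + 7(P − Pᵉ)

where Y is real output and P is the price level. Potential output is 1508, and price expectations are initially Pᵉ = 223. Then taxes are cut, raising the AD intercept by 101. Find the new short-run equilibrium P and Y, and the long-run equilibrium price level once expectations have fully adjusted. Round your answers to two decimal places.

AD shifts right: new AD is Y = 4585 − 10P. With Pᵉ = 223, SRAS is Y = 7P − 53.
Short run: 4585 − 10P = 7P − 53 gives 4638 = 17P, so P = 272.82 and Y = 4585 − 10P = 1856.76.
Y = 1856.76 is above potential 1508; expectations adjust and SRAS shifts left until Y = 1508.
Long run: on the new AD curve, 1508 = 4585 − 10P gives P = 307.70.

Short run: P = 272.82, Y = 1856.76. Long run: P = 307.70.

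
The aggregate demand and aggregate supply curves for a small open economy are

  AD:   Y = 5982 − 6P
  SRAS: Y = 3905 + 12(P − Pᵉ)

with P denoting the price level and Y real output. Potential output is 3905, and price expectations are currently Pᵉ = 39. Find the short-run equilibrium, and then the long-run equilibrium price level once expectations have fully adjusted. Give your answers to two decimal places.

Short run: with Pᵉ = 39, SRAS is Y = 3437 + 12P. Setting AD = SRAS gives 2545 = 18P, so P = 141.39 and Y = 5982 − 6P = 5133.67.
Output 5133.67 is above potential 3905, so over time expected prices rise and SRAS shifts left until Y returns to 3905.
Long run: Y = 3905 on the AD curve gives 3905 = 5982 − 6P, so P = 346.17.

Short run: P = 141.39, Y = 5133.67. Long run: P = 346.17.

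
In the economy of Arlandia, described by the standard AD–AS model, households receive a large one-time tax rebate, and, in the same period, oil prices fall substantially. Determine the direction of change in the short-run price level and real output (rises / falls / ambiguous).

Price level: ambiguous; output: rises

The first event is a positive demand shock: AD shifts right, which by itself pushes P up and Y up.
The second is a favourable supply shock: SRAS shifts right, which by itself pushes P down and Y up.
The two shocks push P in opposite directions, so the effect on P is ambiguous. Both shocks push Y up, so Y rises.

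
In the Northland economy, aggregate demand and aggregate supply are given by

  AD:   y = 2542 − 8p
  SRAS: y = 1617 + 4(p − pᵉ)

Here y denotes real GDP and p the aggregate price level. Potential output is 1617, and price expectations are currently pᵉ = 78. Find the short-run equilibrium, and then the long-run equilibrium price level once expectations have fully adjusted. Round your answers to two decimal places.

Short run: p = 103.08, y = 1717.33. Long run: p = 115.63.

Short run: with pᵉ = 78, SRAS is y = 1305 + 4p. Setting AD = SRAS gives 1237 = 12p, so p = 103.08 and y = 2542 − 8p = 1717.33.
Output 1717.33 is above potential 1617, so over time expected prices rise and SRAS shifts left until y returns to 1617.
Long run: y = 1617 on the AD curve gives 1617 = 2542 − 8p, so p = 115.63.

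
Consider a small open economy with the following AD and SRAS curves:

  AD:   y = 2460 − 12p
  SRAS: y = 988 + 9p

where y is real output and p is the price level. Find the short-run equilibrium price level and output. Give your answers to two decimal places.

Set AD = SRAS: 2460 − 12p = 988 + 9p, so 1472 = 21p and p = 70.10.
Substituting into AD, y = 2460 − 12p = 1618.86.

p = 70.10, y = 1618.86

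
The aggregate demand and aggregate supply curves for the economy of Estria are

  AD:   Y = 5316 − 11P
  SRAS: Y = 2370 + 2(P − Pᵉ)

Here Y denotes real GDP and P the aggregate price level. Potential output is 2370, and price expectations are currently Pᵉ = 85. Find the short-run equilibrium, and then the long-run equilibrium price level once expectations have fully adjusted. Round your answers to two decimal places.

Short run: P = 239.69, Y = 2679.38. Long run: P = 267.82.

Short run: with Pᵉ = 85, SRAS is Y = 2200 + 2P. Setting AD = SRAS gives 3116 = 13P, so P = 239.69 and Y = 5316 − 11P = 2679.38.
Output 2679.38 is above potential 2370, so over time expected prices rise and SRAS shifts left until Y returns to 2370.
Long run: Y = 2370 on the AD curve gives 2370 = 5316 − 11P, so P = 267.82.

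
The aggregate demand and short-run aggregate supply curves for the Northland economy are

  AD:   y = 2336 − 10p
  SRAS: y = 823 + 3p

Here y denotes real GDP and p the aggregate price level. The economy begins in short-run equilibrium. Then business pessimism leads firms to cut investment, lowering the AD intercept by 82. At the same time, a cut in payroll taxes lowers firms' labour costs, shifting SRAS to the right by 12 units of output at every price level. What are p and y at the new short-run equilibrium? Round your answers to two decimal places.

After both shocks: AD is y = 2254 − 10p and SRAS is y = 835 + 3p.
Setting them equal: 1419 = 13p, so p = 109.15.
Substituting into AD, y = 1162.46.

p = 109.15, y = 1162.46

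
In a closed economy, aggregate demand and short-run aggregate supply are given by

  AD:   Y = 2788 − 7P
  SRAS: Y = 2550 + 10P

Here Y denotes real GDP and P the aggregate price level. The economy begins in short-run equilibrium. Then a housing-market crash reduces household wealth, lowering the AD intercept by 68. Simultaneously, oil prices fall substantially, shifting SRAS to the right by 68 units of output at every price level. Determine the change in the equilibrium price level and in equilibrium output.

ΔP = -8, ΔY = -12

After both shocks: AD is Y = 2720 − 7P and SRAS is Y = 2618 + 10P.
Setting them equal: 102 = 17P, so P = 6.
Y = 2720 − 7·6 = 2678.
Initially P = 14, Y = 2690, so ΔP = -8 and ΔY = -12.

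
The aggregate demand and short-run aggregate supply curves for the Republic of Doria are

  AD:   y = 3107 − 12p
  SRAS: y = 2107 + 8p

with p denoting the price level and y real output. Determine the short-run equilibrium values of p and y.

Set AD = SRAS: 3107 − 12p = 2107 + 8p, so 1000 = 20p and p = 50.
Then y = 3107 − 12·50 = 2507.

p = 50, y = 2507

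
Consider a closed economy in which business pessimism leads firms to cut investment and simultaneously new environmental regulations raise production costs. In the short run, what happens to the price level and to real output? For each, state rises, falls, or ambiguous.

Price level: ambiguous; output: falls

The first event is a negative demand shock: AD shifts left, which by itself pushes P down and Y down.
The second is an adverse supply shock: SRAS shifts left, which by itself pushes P up and Y down.
The two shocks push P in opposite directions, so the effect on P is ambiguous. Both shocks push Y down, so Y falls.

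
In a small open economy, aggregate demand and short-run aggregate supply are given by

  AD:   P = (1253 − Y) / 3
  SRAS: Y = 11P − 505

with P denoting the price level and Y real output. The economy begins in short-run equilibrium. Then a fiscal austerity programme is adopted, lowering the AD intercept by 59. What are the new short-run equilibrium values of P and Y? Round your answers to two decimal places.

This is a negative demand shock: AD shifts left.
New AD: Y = 1194 − 3P.
Set AD = SRAS: 1194 − 3P = 11P − 505, so 1699 = 14P and P = 121.36.
Substituting into AD, Y = 829.93.

P = 121.36, Y = 829.93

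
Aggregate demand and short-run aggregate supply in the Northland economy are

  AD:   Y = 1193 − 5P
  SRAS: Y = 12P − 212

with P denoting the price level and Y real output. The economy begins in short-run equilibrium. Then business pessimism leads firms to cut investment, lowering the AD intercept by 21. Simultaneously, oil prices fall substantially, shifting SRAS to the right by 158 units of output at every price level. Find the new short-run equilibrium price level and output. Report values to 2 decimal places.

P = 72.12, Y = 811.41

After both shocks: AD is Y = 1172 − 5P and SRAS is Y = 12P − 54.
Setting them equal: 1226 = 17P, so P = 72.12.
Substituting into AD, Y = 811.41.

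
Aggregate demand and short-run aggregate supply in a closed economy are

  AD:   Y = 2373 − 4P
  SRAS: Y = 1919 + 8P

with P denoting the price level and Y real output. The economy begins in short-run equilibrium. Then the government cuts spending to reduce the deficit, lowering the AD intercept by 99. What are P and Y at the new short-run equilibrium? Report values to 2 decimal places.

This is a negative demand shock: AD shifts left.
New AD: Y = 2274 − 4P.
Set AD = SRAS: 2274 − 4P = 1919 + 8P, so 355 = 12P and P = 29.58.
Substituting into AD, Y = 2155.67.

P = 29.58, Y = 2155.67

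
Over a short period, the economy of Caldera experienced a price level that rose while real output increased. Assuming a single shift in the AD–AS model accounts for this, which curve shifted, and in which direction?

P rose and Y rose. An AD shift moves P and Y in the same direction; an SRAS shift moves them in opposite directions.
Here P and Y moved in the same direction, so the AD curve shifted.
Since Y rose, AD shifted right.

AD shifted right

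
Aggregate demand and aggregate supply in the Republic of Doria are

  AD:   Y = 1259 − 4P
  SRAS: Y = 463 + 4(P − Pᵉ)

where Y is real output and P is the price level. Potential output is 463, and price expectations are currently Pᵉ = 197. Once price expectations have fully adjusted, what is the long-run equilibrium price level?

Long-run P = 199

Short run: with Pᵉ = 197, SRAS is Y = 4P − 325. Setting AD = SRAS gives 1584 = 8P, so P = 198 and Y = 1259 − 4·198 = 467.
Output 467 is above potential 463, so over time expected prices rise and SRAS shifts left until Y returns to 463.
Long run: Y = 463 on the AD curve gives 463 = 1259 − 4P, so P = 199.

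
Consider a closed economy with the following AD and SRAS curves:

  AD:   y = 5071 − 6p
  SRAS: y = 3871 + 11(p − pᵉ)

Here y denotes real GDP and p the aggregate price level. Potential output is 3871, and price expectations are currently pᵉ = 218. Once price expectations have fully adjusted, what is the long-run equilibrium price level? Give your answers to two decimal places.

Long-run p = 200.00

Short run: with pᵉ = 218, SRAS is y = 1473 + 11p. Setting AD = SRAS gives 3598 = 17p, so p = 211.65 and y = 5071 − 6p = 3801.12.
Output 3801.12 is below potential 3871, so over time expected prices fall and SRAS shifts right until y returns to 3871.
Long run: y = 3871 on the AD curve gives 3871 = 5071 − 6p, so p = 200.00.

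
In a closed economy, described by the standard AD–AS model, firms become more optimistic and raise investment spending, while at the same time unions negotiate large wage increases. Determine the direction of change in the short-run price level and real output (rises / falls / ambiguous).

The first event is a positive demand shock: AD shifts right, which by itself pushes P up and Y up.
The second is an adverse supply shock: SRAS shifts left, which by itself pushes P up and Y down.
Both shocks push P up, so P rises. The two shocks push Y in opposite directions, so the effect on Y is ambiguous.

Price level: rises; output: ambiguous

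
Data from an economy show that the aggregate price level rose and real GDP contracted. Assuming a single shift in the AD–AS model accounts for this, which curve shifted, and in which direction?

SRAS shifted left

P rose and Y fell. An AD shift moves P and Y in the same direction; an SRAS shift moves them in opposite directions.
Here P and Y moved in opposite directions, so the SRAS curve shifted.
Since Y fell, SRAS shifted left.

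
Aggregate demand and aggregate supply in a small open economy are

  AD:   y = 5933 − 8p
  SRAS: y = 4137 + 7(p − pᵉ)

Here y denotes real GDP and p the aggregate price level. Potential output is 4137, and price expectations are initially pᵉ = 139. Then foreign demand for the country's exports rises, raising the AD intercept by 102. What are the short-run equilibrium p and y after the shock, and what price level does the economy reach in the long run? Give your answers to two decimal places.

Short run: p = 191.40, y = 4503.80. Long run: p = 237.25.

AD shifts right: new AD is y = 6035 − 8p. With pᵉ = 139, SRAS is y = 3164 + 7p.
Short run: 6035 − 8p = 3164 + 7p gives 2871 = 15p, so p = 191.40 and y = 6035 − 8p = 4503.80.
y = 4503.80 is above potential 4137; expectations adjust and SRAS shifts left until y = 4137.
Long run: on the new AD curve, 4137 = 6035 − 8p gives p = 237.25.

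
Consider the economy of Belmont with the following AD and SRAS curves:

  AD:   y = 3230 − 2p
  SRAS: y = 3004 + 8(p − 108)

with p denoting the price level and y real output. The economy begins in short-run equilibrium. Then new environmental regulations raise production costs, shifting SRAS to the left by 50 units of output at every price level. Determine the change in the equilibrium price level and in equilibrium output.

Δp = +5, Δy = -10

This is a negative supply shock: SRAS shifts left.
New SRAS: y = 2090 + 8p.
Set AD = SRAS: 3230 − 2p = 2090 + 8p, so 1140 = 10p and p = 114.
y = 3230 − 2·114 = 3002.
Initially p = 109, y = 3012, so Δp = +5 and Δy = -10.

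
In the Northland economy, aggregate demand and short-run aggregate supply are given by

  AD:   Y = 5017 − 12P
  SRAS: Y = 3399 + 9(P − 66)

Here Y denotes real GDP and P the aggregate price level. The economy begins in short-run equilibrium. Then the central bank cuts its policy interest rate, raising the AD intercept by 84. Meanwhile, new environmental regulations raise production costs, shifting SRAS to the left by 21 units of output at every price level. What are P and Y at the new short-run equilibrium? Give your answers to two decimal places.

P = 110.33, Y = 3777.00

After both shocks: AD is Y = 5101 − 12P and SRAS is Y = 2784 + 9P.
Setting them equal: 2317 = 21P, so P = 110.33.
Substituting into AD, Y = 3777.00.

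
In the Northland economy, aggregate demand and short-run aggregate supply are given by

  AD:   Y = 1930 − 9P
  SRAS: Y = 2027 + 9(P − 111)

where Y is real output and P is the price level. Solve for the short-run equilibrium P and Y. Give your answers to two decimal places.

P = 50.11, Y = 1479.00

Write SRAS as Y = 2027 + 9P − 999 = 1028 + 9P.
Set AD = SRAS: 1930 − 9P = 1028 + 9P, so 902 = 18P and P = 50.11.
Substituting into AD, Y = 1930 − 9P = 1479.00.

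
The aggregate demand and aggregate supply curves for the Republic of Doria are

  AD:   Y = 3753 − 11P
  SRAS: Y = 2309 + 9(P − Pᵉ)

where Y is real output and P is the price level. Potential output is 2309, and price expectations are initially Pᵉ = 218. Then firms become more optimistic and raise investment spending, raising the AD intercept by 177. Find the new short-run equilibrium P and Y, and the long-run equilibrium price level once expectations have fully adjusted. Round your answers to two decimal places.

Short run: P = 179.15, Y = 1959.35. Long run: P = 147.36.

AD shifts right: new AD is Y = 3930 − 11P. With Pᵉ = 218, SRAS is Y = 347 + 9P.
Short run: 3930 − 11P = 347 + 9P gives 3583 = 20P, so P = 179.15 and Y = 3930 − 11P = 1959.35.
Y = 1959.35 is below potential 2309; expectations adjust and SRAS shifts right until Y = 2309.
Long run: on the new AD curve, 2309 = 3930 − 11P gives P = 147.36.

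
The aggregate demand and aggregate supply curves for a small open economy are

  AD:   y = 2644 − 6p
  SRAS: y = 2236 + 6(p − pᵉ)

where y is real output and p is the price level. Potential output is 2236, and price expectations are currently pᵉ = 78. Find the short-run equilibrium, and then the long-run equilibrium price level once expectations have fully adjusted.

Short run: p = 73, y = 2206. Long run: p = 68.

Short run: with pᵉ = 78, SRAS is y = 1768 + 6p. Setting AD = SRAS gives 876 = 12p, so p = 73 and y = 2644 − 6·73 = 2206.
Output 2206 is below potential 2236, so over time expected prices fall and SRAS shifts right until y returns to 2236.
Long run: y = 2236 on the AD curve gives 2236 = 2644 − 6p, so p = 68.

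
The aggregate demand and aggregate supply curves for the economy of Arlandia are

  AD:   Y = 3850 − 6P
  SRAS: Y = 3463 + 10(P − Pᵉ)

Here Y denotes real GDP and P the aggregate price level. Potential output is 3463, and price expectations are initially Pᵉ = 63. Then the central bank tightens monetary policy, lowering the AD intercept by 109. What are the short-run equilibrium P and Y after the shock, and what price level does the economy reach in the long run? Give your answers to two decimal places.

AD shifts left: new AD is Y = 3741 − 6P. With Pᵉ = 63, SRAS is Y = 2833 + 10P.
Short run: 3741 − 6P = 2833 + 10P gives 908 = 16P, so P = 56.75 and Y = 3741 − 6P = 3400.50.
Y = 3400.50 is below potential 3463; expectations adjust and SRAS shifts right until Y = 3463.
Long run: on the new AD curve, 3463 = 3741 − 6P gives P = 46.33.

Short run: P = 56.75, Y = 3400.50. Long run: P = 46.33.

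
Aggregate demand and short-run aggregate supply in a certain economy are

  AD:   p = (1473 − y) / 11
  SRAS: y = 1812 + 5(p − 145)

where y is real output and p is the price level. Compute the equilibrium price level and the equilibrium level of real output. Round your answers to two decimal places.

Write SRAS as y = 1812 + 5p − 725 = 1087 + 5p.
Rearrange AD to y = 1473 − 11p.
Set AD = SRAS: 1473 − 11p = 1087 + 5p, so 386 = 16p and p = 24.13.
Substituting into AD, y = 1473 − 11p = 1207.63.

p = 24.13, y = 1207.63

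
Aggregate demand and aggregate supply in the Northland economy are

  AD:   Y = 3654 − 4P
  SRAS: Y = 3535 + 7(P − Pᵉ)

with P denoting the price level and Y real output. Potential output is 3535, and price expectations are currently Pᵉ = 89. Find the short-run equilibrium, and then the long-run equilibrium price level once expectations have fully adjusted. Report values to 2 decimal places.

Short run: P = 67.45, Y = 3384.18. Long run: P = 29.75.

Short run: with Pᵉ = 89, SRAS is Y = 2912 + 7P. Setting AD = SRAS gives 742 = 11P, so P = 67.45 and Y = 3654 − 4P = 3384.18.
Output 3384.18 is below potential 3535, so over time expected prices fall and SRAS shifts right until Y returns to 3535.
Long run: Y = 3535 on the AD curve gives 3535 = 3654 − 4P, so P = 29.75.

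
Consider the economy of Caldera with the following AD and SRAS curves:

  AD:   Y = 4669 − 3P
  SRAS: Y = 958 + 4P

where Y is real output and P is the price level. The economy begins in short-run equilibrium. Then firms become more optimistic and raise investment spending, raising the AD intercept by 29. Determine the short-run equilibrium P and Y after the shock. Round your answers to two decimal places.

P = 534.29, Y = 3095.14

This is a positive demand shock: AD shifts right.
New AD: Y = 4698 − 3P.
Set AD = SRAS: 4698 − 3P = 958 + 4P, so 3740 = 7P and P = 534.29.
Substituting into AD, Y = 3095.14.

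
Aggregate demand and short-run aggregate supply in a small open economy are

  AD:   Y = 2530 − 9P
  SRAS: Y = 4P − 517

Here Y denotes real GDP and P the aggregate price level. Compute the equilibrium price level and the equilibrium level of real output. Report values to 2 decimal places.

P = 234.38, Y = 420.54

Set AD = SRAS: 2530 − 9P = 4P − 517, so 3047 = 13P and P = 234.38.
Substituting into AD, Y = 2530 − 9P = 420.54.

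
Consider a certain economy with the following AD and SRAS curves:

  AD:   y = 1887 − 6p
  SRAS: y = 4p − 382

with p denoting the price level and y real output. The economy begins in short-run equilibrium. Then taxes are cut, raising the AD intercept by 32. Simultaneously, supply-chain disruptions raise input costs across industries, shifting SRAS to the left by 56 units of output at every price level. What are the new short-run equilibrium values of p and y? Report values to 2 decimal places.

p = 235.70, y = 504.80

After both shocks: AD is y = 1919 − 6p and SRAS is y = 4p − 438.
Setting them equal: 2357 = 10p, so p = 235.70.
Substituting into AD, y = 504.80.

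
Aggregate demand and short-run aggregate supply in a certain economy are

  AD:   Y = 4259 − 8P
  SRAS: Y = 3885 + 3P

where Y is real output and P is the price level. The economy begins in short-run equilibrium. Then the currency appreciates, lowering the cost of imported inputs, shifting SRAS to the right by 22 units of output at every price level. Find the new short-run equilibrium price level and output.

P = 32, Y = 4003

This is a positive supply shock: SRAS shifts right.
New SRAS: Y = 3907 + 3P.
Set AD = SRAS: 4259 − 8P = 3907 + 3P, so 352 = 11P and P = 32.
Y = 4259 − 8·32 = 4003.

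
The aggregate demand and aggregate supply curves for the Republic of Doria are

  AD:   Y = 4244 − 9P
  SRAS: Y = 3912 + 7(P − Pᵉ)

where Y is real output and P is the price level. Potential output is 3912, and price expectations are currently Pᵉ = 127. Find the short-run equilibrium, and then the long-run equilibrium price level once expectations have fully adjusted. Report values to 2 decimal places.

Short run: with Pᵉ = 127, SRAS is Y = 3023 + 7P. Setting AD = SRAS gives 1221 = 16P, so P = 76.31 and Y = 4244 − 9P = 3557.19.
Output 3557.19 is below potential 3912, so over time expected prices fall and SRAS shifts right until Y returns to 3912.
Long run: Y = 3912 on the AD curve gives 3912 = 4244 − 9P, so P = 36.89.

Short run: P = 76.31, Y = 3557.19. Long run: P = 36.89.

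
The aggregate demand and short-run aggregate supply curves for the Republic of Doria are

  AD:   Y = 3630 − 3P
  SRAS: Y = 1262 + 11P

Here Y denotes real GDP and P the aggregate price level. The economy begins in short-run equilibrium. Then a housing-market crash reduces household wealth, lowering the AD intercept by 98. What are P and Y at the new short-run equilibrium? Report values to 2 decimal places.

This is a negative demand shock: AD shifts left.
New AD: Y = 3532 − 3P.
Set AD = SRAS: 3532 − 3P = 1262 + 11P, so 2270 = 14P and P = 162.14.
Substituting into AD, Y = 3045.57.

P = 162.14, Y = 3045.57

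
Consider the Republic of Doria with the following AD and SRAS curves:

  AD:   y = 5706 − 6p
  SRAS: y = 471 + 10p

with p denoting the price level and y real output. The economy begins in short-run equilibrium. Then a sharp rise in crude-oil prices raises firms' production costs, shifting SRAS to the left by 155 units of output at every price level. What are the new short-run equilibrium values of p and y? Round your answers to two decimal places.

This is a negative supply shock: SRAS shifts left.
New SRAS: y = 316 + 10p.
Set AD = SRAS: 5706 − 6p = 316 + 10p, so 5390 = 16p and p = 336.88.
Substituting into AD, y = 3684.75.

p = 336.88, y = 3684.75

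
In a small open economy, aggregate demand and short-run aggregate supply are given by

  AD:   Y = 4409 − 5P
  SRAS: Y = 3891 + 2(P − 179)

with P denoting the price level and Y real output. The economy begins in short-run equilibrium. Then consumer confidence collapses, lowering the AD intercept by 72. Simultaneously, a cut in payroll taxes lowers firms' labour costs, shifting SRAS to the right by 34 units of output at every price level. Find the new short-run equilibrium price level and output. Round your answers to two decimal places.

After both shocks: AD is Y = 4337 − 5P and SRAS is Y = 3567 + 2P.
Setting them equal: 770 = 7P, so P = 110.00.
Substituting into AD, Y = 3787.00.

P = 110.00, Y = 3787.00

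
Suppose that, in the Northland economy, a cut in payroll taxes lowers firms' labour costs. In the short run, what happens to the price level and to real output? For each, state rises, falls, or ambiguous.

This is a favourable supply shock: SRAS shifts right.
Moving along the downward-sloping AD curve, P falls and Y rises.

Price level: falls; output: rises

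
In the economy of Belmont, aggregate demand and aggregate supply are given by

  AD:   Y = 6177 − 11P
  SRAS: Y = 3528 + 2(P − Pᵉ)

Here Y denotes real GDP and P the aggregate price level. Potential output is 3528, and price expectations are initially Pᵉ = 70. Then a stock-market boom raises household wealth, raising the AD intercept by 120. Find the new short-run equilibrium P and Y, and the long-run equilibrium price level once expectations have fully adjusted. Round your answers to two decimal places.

Short run: P = 223.77, Y = 3835.54. Long run: P = 251.73.

AD shifts right: new AD is Y = 6297 − 11P. With Pᵉ = 70, SRAS is Y = 3388 + 2P.
Short run: 6297 − 11P = 3388 + 2P gives 2909 = 13P, so P = 223.77 and Y = 6297 − 11P = 3835.54.
Y = 3835.54 is above potential 3528; expectations adjust and SRAS shifts left until Y = 3528.
Long run: on the new AD curve, 3528 = 6297 − 11P gives P = 251.73.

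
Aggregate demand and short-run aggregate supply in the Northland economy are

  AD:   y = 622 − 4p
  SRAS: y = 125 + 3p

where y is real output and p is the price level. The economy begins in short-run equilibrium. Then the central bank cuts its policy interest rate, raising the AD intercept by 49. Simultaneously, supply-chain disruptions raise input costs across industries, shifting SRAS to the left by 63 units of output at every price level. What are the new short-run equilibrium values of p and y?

p = 87, y = 323

After both shocks: AD is y = 671 − 4p and SRAS is y = 62 + 3p.
Setting them equal: 609 = 7p, so p = 87.
y = 671 − 4·87 = 323.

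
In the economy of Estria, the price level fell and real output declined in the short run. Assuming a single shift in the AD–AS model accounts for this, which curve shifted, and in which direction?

P fell and Y fell. An AD shift moves P and Y in the same direction; an SRAS shift moves them in opposite directions.
Here P and Y moved in the same direction, so the AD curve shifted.
Since Y fell, AD shifted left.

AD shifted left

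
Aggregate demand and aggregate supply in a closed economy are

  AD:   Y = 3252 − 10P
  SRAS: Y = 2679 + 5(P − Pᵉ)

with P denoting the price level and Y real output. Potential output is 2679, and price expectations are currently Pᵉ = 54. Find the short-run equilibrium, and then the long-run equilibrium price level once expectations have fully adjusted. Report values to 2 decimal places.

Short run: with Pᵉ = 54, SRAS is Y = 2409 + 5P. Setting AD = SRAS gives 843 = 15P, so P = 56.20 and Y = 3252 − 10P = 2690.00.
Output 2690.00 is above potential 2679, so over time expected prices rise and SRAS shifts left until Y returns to 2679.
Long run: Y = 2679 on the AD curve gives 2679 = 3252 − 10P, so P = 57.30.

Short run: P = 56.20, Y = 2690.00. Long run: P = 57.30.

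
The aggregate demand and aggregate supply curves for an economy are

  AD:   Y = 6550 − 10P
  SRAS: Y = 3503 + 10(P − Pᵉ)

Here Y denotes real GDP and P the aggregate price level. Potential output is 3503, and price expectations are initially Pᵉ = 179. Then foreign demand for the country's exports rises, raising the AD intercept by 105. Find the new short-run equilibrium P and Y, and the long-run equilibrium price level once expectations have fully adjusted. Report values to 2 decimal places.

Short run: P = 247.10, Y = 4184.00. Long run: P = 315.20.

AD shifts right: new AD is Y = 6655 − 10P. With Pᵉ = 179, SRAS is Y = 1713 + 10P.
Short run: 6655 − 10P = 1713 + 10P gives 4942 = 20P, so P = 247.10 and Y = 6655 − 10P = 4184.00.
Y = 4184.00 is above potential 3503; expectations adjust and SRAS shifts left until Y = 3503.
Long run: on the new AD curve, 3503 = 6655 − 10P gives P = 315.20.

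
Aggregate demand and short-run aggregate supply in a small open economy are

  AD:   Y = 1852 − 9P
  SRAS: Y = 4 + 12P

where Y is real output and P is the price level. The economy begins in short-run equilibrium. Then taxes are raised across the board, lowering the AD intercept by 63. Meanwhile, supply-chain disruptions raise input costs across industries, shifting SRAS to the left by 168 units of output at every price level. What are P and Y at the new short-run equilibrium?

P = 93, Y = 952

After both shocks: AD is Y = 1789 − 9P and SRAS is Y = 12P − 164.
Setting them equal: 1953 = 21P, so P = 93.
Y = 1789 − 9·93 = 952.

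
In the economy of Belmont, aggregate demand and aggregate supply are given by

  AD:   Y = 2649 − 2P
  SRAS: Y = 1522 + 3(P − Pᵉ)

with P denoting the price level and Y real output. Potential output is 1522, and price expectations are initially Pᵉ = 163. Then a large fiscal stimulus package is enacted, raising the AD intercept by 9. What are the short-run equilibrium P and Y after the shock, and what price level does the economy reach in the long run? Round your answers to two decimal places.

AD shifts right: new AD is Y = 2658 − 2P. With Pᵉ = 163, SRAS is Y = 1033 + 3P.
Short run: 2658 − 2P = 1033 + 3P gives 1625 = 5P, so P = 325.00 and Y = 2658 − 2P = 2008.00.
Y = 2008.00 is above potential 1522; expectations adjust and SRAS shifts left until Y = 1522.
Long run: on the new AD curve, 1522 = 2658 − 2P gives P = 568.00.

Short run: P = 325.00, Y = 2008.00. Long run: P = 568.00.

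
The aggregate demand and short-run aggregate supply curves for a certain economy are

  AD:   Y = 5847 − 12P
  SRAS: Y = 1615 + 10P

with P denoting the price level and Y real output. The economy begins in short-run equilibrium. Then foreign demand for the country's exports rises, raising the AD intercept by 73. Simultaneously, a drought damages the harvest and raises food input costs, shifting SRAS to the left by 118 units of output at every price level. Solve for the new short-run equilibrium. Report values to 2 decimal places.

P = 201.05, Y = 3507.45

After both shocks: AD is Y = 5920 − 12P and SRAS is Y = 1497 + 10P.
Setting them equal: 4423 = 22P, so P = 201.05.
Substituting into AD, Y = 3507.45.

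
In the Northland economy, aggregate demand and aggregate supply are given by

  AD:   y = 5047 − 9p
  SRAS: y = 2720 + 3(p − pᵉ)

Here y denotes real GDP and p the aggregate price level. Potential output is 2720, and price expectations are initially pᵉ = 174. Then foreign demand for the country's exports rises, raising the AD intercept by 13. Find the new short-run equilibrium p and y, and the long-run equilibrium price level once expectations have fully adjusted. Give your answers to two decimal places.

Short run: p = 238.50, y = 2913.50. Long run: p = 260.00.

AD shifts right: new AD is y = 5060 − 9p. With pᵉ = 174, SRAS is y = 2198 + 3p.
Short run: 5060 − 9p = 2198 + 3p gives 2862 = 12p, so p = 238.50 and y = 5060 − 9p = 2913.50.
y = 2913.50 is above potential 2720; expectations adjust and SRAS shifts left until y = 2720.
Long run: on the new AD curve, 2720 = 5060 − 9p gives p = 260.00.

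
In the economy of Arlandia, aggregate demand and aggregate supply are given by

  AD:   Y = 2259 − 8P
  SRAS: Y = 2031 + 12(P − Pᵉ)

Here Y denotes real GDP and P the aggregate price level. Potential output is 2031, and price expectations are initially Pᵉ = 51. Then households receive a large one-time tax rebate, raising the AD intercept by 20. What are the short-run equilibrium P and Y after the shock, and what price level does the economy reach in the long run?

Short run: P = 43, Y = 1935. Long run: P = 31.

AD shifts right: new AD is Y = 2279 − 8P. With Pᵉ = 51, SRAS is Y = 1419 + 12P.
Short run: 2279 − 8P = 1419 + 12P gives 860 = 20P, so P = 43 and Y = 2279 − 8·43 = 1935.
Y = 1935 is below potential 2031; expectations adjust and SRAS shifts right until Y = 2031.
Long run: on the new AD curve, 2031 = 2279 − 8P gives P = 31.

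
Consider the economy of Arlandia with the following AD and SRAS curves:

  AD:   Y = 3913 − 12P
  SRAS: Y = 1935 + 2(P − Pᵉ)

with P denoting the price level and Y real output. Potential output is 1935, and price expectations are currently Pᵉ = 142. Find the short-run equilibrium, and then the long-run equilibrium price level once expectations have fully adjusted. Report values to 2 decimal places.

Short run: with Pᵉ = 142, SRAS is Y = 1651 + 2P. Setting AD = SRAS gives 2262 = 14P, so P = 161.57 and Y = 3913 − 12P = 1974.14.
Output 1974.14 is above potential 1935, so over time expected prices rise and SRAS shifts left until Y returns to 1935.
Long run: Y = 1935 on the AD curve gives 1935 = 3913 − 12P, so P = 164.83.

Short run: P = 161.57, Y = 1974.14. Long run: P = 164.83.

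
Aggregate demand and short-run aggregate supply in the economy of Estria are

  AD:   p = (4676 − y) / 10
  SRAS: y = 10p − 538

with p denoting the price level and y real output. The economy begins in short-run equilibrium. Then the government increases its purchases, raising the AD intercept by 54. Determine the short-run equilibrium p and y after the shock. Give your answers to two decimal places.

This is a positive demand shock: AD shifts right.
New AD: y = 4730 − 10p.
Set AD = SRAS: 4730 − 10p = 10p − 538, so 5268 = 20p and p = 263.40.
Substituting into AD, y = 2096.00.

p = 263.40, y = 2096.00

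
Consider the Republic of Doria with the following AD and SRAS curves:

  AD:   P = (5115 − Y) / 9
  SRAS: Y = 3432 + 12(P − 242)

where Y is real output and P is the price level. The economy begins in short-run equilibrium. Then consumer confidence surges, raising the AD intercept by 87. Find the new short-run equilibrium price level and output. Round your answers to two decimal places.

P = 222.57, Y = 3198.86

This is a positive demand shock: AD shifts right.
New AD: Y = 5202 − 9P.
SRAS can be written Y = 528 + 12P.
Set AD = SRAS: 5202 − 9P = 528 + 12P, so 4674 = 21P and P = 222.57.
Substituting into AD, Y = 3198.86.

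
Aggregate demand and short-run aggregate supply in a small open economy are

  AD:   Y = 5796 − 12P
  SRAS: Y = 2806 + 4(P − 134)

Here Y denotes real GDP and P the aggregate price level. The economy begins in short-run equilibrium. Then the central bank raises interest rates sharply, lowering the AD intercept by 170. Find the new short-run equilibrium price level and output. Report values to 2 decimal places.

P = 209.75, Y = 3109.00

This is a negative demand shock: AD shifts left.
New AD: Y = 5626 − 12P.
SRAS can be written Y = 2270 + 4P.
Set AD = SRAS: 5626 − 12P = 2270 + 4P, so 3356 = 16P and P = 209.75.
Substituting into AD, Y = 3109.00.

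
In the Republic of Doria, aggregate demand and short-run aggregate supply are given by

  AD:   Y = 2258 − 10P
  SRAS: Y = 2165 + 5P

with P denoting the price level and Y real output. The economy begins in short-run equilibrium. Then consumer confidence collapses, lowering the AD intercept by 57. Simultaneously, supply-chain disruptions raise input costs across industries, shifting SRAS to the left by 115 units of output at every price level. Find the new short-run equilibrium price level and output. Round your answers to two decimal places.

After both shocks: AD is Y = 2201 − 10P and SRAS is Y = 2050 + 5P.
Setting them equal: 151 = 15P, so P = 10.07.
Substituting into AD, Y = 2100.33.

P = 10.07, Y = 2100.33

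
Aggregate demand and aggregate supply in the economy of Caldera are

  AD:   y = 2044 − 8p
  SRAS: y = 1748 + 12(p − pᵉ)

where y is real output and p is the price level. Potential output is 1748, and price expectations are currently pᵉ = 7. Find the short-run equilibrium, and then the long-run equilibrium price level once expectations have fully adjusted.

Short run: p = 19, y = 1892. Long run: p = 37.

Short run: with pᵉ = 7, SRAS is y = 1664 + 12p. Setting AD = SRAS gives 380 = 20p, so p = 19 and y = 2044 − 8·19 = 1892.
Output 1892 is above potential 1748, so over time expected prices rise and SRAS shifts left until y returns to 1748.
Long run: y = 1748 on the AD curve gives 1748 = 2044 − 8p, so p = 37.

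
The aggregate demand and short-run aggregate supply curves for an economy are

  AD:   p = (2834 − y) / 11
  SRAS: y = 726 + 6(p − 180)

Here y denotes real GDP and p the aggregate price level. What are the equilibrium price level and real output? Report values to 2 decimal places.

p = 187.53, y = 771.18

Write SRAS as y = 726 + 6p − 1080 = 6p − 354.
Rearrange AD to y = 2834 − 11p.
Set AD = SRAS: 2834 − 11p = 6p − 354, so 3188 = 17p and p = 187.53.
Substituting into AD, y = 2834 − 11p = 771.18.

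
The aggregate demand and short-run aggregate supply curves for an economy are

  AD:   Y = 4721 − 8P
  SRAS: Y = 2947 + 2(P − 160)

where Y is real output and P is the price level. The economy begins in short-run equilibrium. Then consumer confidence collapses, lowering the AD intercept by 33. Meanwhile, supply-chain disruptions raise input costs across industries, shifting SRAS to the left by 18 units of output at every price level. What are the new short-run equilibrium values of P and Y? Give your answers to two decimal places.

After both shocks: AD is Y = 4688 − 8P and SRAS is Y = 2609 + 2P.
Setting them equal: 2079 = 10P, so P = 207.90.
Substituting into AD, Y = 3024.80.

P = 207.90, Y = 3024.80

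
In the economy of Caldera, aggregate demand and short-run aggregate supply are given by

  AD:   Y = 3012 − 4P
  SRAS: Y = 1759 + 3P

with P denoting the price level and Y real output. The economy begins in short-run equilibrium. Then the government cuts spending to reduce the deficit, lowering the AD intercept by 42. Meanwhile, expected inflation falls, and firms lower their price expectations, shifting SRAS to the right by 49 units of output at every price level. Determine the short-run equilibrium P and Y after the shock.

P = 166, Y = 2306

After both shocks: AD is Y = 2970 − 4P and SRAS is Y = 1808 + 3P.
Setting them equal: 1162 = 7P, so P = 166.
Y = 2970 − 4·166 = 2306.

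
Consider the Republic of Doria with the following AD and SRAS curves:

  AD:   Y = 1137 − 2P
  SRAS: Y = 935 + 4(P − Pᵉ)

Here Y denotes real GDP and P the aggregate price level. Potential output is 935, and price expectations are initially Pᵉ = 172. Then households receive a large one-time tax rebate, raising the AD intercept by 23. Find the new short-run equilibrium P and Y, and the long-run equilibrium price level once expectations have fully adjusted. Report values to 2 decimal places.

AD shifts right: new AD is Y = 1160 − 2P. With Pᵉ = 172, SRAS is Y = 247 + 4P.
Short run: 1160 − 2P = 247 + 4P gives 913 = 6P, so P = 152.17 and Y = 1160 − 2P = 855.67.
Y = 855.67 is below potential 935; expectations adjust and SRAS shifts right until Y = 935.
Long run: on the new AD curve, 935 = 1160 − 2P gives P = 112.50.

Short run: P = 152.17, Y = 855.67. Long run: P = 112.50.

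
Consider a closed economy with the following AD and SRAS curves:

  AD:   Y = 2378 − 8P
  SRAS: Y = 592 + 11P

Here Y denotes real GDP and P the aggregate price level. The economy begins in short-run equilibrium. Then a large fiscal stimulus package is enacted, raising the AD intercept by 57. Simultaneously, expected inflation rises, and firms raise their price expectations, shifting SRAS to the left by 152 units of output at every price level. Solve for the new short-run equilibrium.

P = 105, Y = 1595

After both shocks: AD is Y = 2435 − 8P and SRAS is Y = 440 + 11P.
Setting them equal: 1995 = 19P, so P = 105.
Y = 2435 − 8·105 = 1595.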